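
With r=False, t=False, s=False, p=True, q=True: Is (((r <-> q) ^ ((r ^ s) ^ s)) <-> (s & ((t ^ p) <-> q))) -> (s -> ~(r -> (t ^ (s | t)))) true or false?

True

r <-> q = False <-> True = False
r ^ s = False ^ False = False
(r ^ s) ^ s = False ^ False = False
(r <-> q) ^ ((r ^ s) ^ s) = False ^ False = False
t ^ p = False ^ True = True
(t ^ p) <-> q = True <-> True = True
s & ((t ^ p) <-> q) = False & True = False
((r <-> q) ^ ((r ^ s) ^ s)) <-> (s & ((t ^ p) <-> q)) = False <-> False = True
s | t = False | False = False
t ^ (s | t) = False ^ False = False
r -> (t ^ (s | t)) = False -> False = True
~(r -> (t ^ (s | t))) = ~True = False
s -> ~(r -> (t ^ (s | t))) = False -> False = True
(((r <-> q) ^ ((r ^ s) ^ s)) <-> (s & ((t ^ p) <-> q))) -> (s -> ~(r -> (t ^ (s | t)))) = True -> True = True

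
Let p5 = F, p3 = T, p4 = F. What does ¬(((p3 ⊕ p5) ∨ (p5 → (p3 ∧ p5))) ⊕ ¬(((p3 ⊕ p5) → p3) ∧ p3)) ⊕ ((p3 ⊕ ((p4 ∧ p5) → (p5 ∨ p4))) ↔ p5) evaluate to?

T

Substituting p5=F, p3=T, p4=F:
p3 ⊕ p5 = T ⊕ F = T
p3 ∧ p5 = T ∧ F = F
p5 → (p3 ∧ p5) = F → F = T
(p3 ⊕ p5) ∨ (p5 → (p3 ∧ p5)) = T ∨ T = T
p3 ⊕ p5 = T ⊕ F = T
(p3 ⊕ p5) → p3 = T → T = T
((p3 ⊕ p5) → p3) ∧ p3 = T ∧ T = T
¬(((p3 ⊕ p5) → p3) ∧ p3) = ¬T = F
((p3 ⊕ p5) ∨ (p5 → (p3 ∧ p5))) ⊕ ¬(((p3 ⊕ p5) → p3) ∧ p3) = T ⊕ F = T
¬(((p3 ⊕ p5) ∨ (p5 → (p3 ∧ p5))) ⊕ ¬(((p3 ⊕ p5) → p3) ∧ p3)) = ¬T = F
p4 ∧ p5 = F ∧ F = F
p5 ∨ p4 = F ∨ F = F
(p4 ∧ p5) → (p5 ∨ p4) = F → F = T
p3 ⊕ ((p4 ∧ p5) → (p5 ∨ p4)) = T ⊕ T = F
(p3 ⊕ ((p4 ∧ p5) → (p5 ∨ p4))) ↔ p5 = F ↔ F = T
¬(((p3 ⊕ p5) ∨ (p5 → (p3 ∧ p5))) ⊕ ¬(((p3 ⊕ p5) → p3) ∧ p3)) ⊕ ((p3 ⊕ ((p4 ∧ p5) → (p5 ∨ p4))) ↔ p5) = F ⊕ T = T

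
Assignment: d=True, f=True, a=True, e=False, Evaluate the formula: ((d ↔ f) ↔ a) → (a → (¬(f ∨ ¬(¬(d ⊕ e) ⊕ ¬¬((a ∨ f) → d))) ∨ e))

False

d ↔ f = True ↔ True = True
(d ↔ f) ↔ a = True ↔ True = True
d ⊕ e = True ⊕ False = True
¬(d ⊕ e) = ¬True = False
a ∨ f = True ∨ True = True
(a ∨ f) → d = True → True = True
¬((a ∨ f) → d) = ¬True = False
¬¬((a ∨ f) → d) = ¬False = True
¬(d ⊕ e) ⊕ ¬¬((a ∨ f) → d) = False ⊕ True = True
¬(¬(d ⊕ e) ⊕ ¬¬((a ∨ f) → d)) = ¬True = False
f ∨ ¬(¬(d ⊕ e) ⊕ ¬¬((a ∨ f) → d)) = True ∨ False = True
¬(f ∨ ¬(¬(d ⊕ e) ⊕ ¬¬((a ∨ f) → d))) = ¬True = False
¬(f ∨ ¬(¬(d ⊕ e) ⊕ ¬¬((a ∨ f) → d))) ∨ e = False ∨ False = False
a → (¬(f ∨ ¬(¬(d ⊕ e) ⊕ ¬¬((a ∨ f) → d))) ∨ e) = True → False = False
((d ↔ f) ↔ a) → (a → (¬(f ∨ ¬(¬(d ⊕ e) ⊕ ¬¬((a ∨ f) → d))) ∨ e)) = True → False = False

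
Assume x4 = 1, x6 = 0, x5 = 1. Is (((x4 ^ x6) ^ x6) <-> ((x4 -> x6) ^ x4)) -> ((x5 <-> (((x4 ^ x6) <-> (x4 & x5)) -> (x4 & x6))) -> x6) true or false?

x4 ^ x6 = 1 ^ 0 = 1
(x4 ^ x6) ^ x6 = 1 ^ 0 = 1
x4 -> x6 = 1 -> 0 = 0
(x4 -> x6) ^ x4 = 0 ^ 1 = 1
((x4 ^ x6) ^ x6) <-> ((x4 -> x6) ^ x4) = 1 <-> 1 = 1
x4 ^ x6 = 1 ^ 0 = 1
x4 & x5 = 1 & 1 = 1
(x4 ^ x6) <-> (x4 & x5) = 1 <-> 1 = 1
x4 & x6 = 1 & 0 = 0
((x4 ^ x6) <-> (x4 & x5)) -> (x4 & x6) = 1 -> 0 = 0
x5 <-> (((x4 ^ x6) <-> (x4 & x5)) -> (x4 & x6)) = 1 <-> 0 = 0
(x5 <-> (((x4 ^ x6) <-> (x4 & x5)) -> (x4 & x6))) -> x6 = 0 -> 0 = 1
(((x4 ^ x6) ^ x6) <-> ((x4 -> x6) ^ x4)) -> ((x5 <-> (((x4 ^ x6) <-> (x4 & x5)) -> (x4 & x6))) -> x6) = 1 -> 1 = 1

1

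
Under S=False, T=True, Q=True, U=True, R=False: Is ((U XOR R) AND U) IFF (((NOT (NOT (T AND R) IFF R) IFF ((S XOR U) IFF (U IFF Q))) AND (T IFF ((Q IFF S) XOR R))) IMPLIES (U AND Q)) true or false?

U XOR R = True XOR False = True
(U XOR R) AND U = True AND True = True
T AND R = True AND False = False
NOT (T AND R) = NOT False = True
NOT (T AND R) IFF R = True IFF False = False
NOT (NOT (T AND R) IFF R) = NOT False = True
S XOR U = False XOR True = True
U IFF Q = True IFF True = True
(S XOR U) IFF (U IFF Q) = True IFF True = True
NOT (NOT (T AND R) IFF R) IFF ((S XOR U) IFF (U IFF Q)) = True IFF True = True
Q IFF S = True IFF False = False
(Q IFF S) XOR R = False XOR False = False
T IFF ((Q IFF S) XOR R) = True IFF False = False
(NOT (NOT (T AND R) IFF R) IFF ((S XOR U) IFF (U IFF Q))) AND (T IFF ((Q IFF S) XOR R)) = True AND False = False
U AND Q = True AND True = True
((NOT (NOT (T AND R) IFF R) IFF ((S XOR U) IFF (U IFF Q))) AND (T IFF ((Q IFF S) XOR R))) IMPLIES (U AND Q) = False IMPLIES True = True
((U XOR R) AND U) IFF (((NOT (NOT (T AND R) IFF R) IFF ((S XOR U) IFF (U IFF Q))) AND (T IFF ((Q IFF S) XOR R))) IMPLIES (U AND Q)) = True IFF True = True

True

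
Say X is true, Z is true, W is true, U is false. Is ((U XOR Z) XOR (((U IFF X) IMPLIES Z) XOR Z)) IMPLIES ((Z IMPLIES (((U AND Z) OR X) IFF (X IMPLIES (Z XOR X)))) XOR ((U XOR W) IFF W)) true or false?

U XOR Z = False XOR True = True
U IFF X = False IFF True = False
(U IFF X) IMPLIES Z = False IMPLIES True = True
((U IFF X) IMPLIES Z) XOR Z = True XOR True = False
(U XOR Z) XOR (((U IFF X) IMPLIES Z) XOR Z) = True XOR False = True
U AND Z = False AND True = False
(U AND Z) OR X = False OR True = True
Z XOR X = True XOR True = False
X IMPLIES (Z XOR X) = True IMPLIES False = False
((U AND Z) OR X) IFF (X IMPLIES (Z XOR X)) = True IFF False = False
Z IMPLIES (((U AND Z) OR X) IFF (X IMPLIES (Z XOR X))) = True IMPLIES False = False
U XOR W = False XOR True = True
(U XOR W) IFF W = True IFF True = True
(Z IMPLIES (((U AND Z) OR X) IFF (X IMPLIES (Z XOR X)))) XOR ((U XOR W) IFF W) = False XOR True = True
((U XOR Z) XOR (((U IFF X) IMPLIES Z) XOR Z)) IMPLIES ((Z IMPLIES (((U AND Z) OR X) IFF (X IMPLIES (Z XOR X)))) XOR ((U XOR W) IFF W)) = True IMPLIES True = True

True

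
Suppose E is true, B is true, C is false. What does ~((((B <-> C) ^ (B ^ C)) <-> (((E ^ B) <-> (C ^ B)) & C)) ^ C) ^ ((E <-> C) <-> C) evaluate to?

B <-> C = True <-> False = False
B ^ C = True ^ False = True
(B <-> C) ^ (B ^ C) = False ^ True = True
E ^ B = True ^ True = False
C ^ B = False ^ True = True
(E ^ B) <-> (C ^ B) = False <-> True = False
((E ^ B) <-> (C ^ B)) & C = False & False = False
((B <-> C) ^ (B ^ C)) <-> (((E ^ B) <-> (C ^ B)) & C) = True <-> False = False
(((B <-> C) ^ (B ^ C)) <-> (((E ^ B) <-> (C ^ B)) & C)) ^ C = False ^ False = False
~((((B <-> C) ^ (B ^ C)) <-> (((E ^ B) <-> (C ^ B)) & C)) ^ C) = ~False = True
E <-> C = True <-> False = False
(E <-> C) <-> C = False <-> False = True
~((((B <-> C) ^ (B ^ C)) <-> (((E ^ B) <-> (C ^ B)) & C)) ^ C) ^ ((E <-> C) <-> C) = True ^ True = False

False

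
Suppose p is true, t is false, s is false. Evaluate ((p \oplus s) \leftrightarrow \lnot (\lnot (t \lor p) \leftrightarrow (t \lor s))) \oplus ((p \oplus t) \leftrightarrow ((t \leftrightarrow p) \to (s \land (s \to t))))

Substituting p=\text{True}, t=\text{False}, s=\text{False}:
p \oplus s = \text{True} \oplus \text{False} = \text{True}
t \lor p = \text{False} \lor \text{True} = \text{True}
\lnot (t \lor p) = \lnot \text{True} = \text{False}
t \lor s = \text{False} \lor \text{False} = \text{False}
\lnot (t \lor p) \leftrightarrow (t \lor s) = \text{False} \leftrightarrow \text{False} = \text{True}
\lnot (\lnot (t \lor p) \leftrightarrow (t \lor s)) = \lnot \text{True} = \text{False}
(p \oplus s) \leftrightarrow \lnot (\lnot (t \lor p) \leftrightarrow (t \lor s)) = \text{True} \leftrightarrow \text{False} = \text{False}
p \oplus t = \text{True} \oplus \text{False} = \text{True}
t \leftrightarrow p = \text{False} \leftrightarrow \text{True} = \text{False}
s \to t = \text{False} \to \text{False} = \text{True}
s \land (s \to t) = \text{False} \land \text{True} = \text{False}
(t \leftrightarrow p) \to (s \land (s \to t)) = \text{False} \to \text{False} = \text{True}
(p \oplus t) \leftrightarrow ((t \leftrightarrow p) \to (s \land (s \to t))) = \text{True} \leftrightarrow \text{True} = \text{True}
((p \oplus s) \leftrightarrow \lnot (\lnot (t \lor p) \leftrightarrow (t \lor s))) \oplus ((p \oplus t) \leftrightarrow ((t \leftrightarrow p) \to (s \land (s \to t)))) = \text{False} \oplus \text{True} = \text{True}

\text{True}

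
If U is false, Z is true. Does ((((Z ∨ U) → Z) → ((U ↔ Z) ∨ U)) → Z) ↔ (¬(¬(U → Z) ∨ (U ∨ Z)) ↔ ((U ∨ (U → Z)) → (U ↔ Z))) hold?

T

Z ∨ U = T ∨ F = T
(Z ∨ U) → Z = T → T = T
U ↔ Z = F ↔ T = F
(U ↔ Z) ∨ U = F ∨ F = F
((Z ∨ U) → Z) → ((U ↔ Z) ∨ U) = T → F = F
(((Z ∨ U) → Z) → ((U ↔ Z) ∨ U)) → Z = F → T = T
U → Z = F → T = T
¬(U → Z) = ¬T = F
U ∨ Z = F ∨ T = T
¬(U → Z) ∨ (U ∨ Z) = F ∨ T = T
¬(¬(U → Z) ∨ (U ∨ Z)) = ¬T = F
U → Z = F → T = T
U ∨ (U → Z) = F ∨ T = T
U ↔ Z = F ↔ T = F
(U ∨ (U → Z)) → (U ↔ Z) = T → F = F
¬(¬(U → Z) ∨ (U ∨ Z)) ↔ ((U ∨ (U → Z)) → (U ↔ Z)) = F ↔ F = T
((((Z ∨ U) → Z) → ((U ↔ Z) ∨ U)) → Z) ↔ (¬(¬(U → Z) ∨ (U ∨ Z)) ↔ ((U ∨ (U → Z)) → (U ↔ Z))) = T ↔ T = T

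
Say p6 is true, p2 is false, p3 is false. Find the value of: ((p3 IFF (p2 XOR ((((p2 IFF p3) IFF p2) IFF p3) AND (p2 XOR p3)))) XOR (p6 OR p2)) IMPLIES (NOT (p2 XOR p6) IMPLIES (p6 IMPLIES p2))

T

Substituting p6=T, p2=F, p3=F:
p2 IFF p3 = F IFF F = T
(p2 IFF p3) IFF p2 = T IFF F = F
((p2 IFF p3) IFF p2) IFF p3 = F IFF F = T
p2 XOR p3 = F XOR F = F
(((p2 IFF p3) IFF p2) IFF p3) AND (p2 XOR p3) = T AND F = F
p2 XOR ((((p2 IFF p3) IFF p2) IFF p3) AND (p2 XOR p3)) = F XOR F = F
p3 IFF (p2 XOR ((((p2 IFF p3) IFF p2) IFF p3) AND (p2 XOR p3))) = F IFF F = T
p6 OR p2 = T OR F = T
(p3 IFF (p2 XOR ((((p2 IFF p3) IFF p2) IFF p3) AND (p2 XOR p3)))) XOR (p6 OR p2) = T XOR T = F
p2 XOR p6 = F XOR T = T
NOT (p2 XOR p6) = NOT T = F
p6 IMPLIES p2 = T IMPLIES F = F
NOT (p2 XOR p6) IMPLIES (p6 IMPLIES p2) = F IMPLIES F = T
((p3 IFF (p2 XOR ((((p2 IFF p3) IFF p2) IFF p3) AND (p2 XOR p3)))) XOR (p6 OR p2)) IMPLIES (NOT (p2 XOR p6) IMPLIES (p6 IMPLIES p2)) = F IMPLIES T = T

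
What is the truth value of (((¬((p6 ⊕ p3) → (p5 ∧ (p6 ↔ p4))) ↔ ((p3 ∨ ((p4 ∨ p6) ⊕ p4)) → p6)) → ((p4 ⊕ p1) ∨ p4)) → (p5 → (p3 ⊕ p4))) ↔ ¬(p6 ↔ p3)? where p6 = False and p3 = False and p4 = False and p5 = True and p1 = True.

Substituting p6=False, p3=False, p4=False, p5=True, p1=True:
p6 ⊕ p3 = False ⊕ False = False
p6 ↔ p4 = False ↔ False = True
p5 ∧ (p6 ↔ p4) = True ∧ True = True
(p6 ⊕ p3) → (p5 ∧ (p6 ↔ p4)) = False → True = True
¬((p6 ⊕ p3) → (p5 ∧ (p6 ↔ p4))) = ¬True = False
p4 ∨ p6 = False ∨ False = False
(p4 ∨ p6) ⊕ p4 = False ⊕ False = False
p3 ∨ ((p4 ∨ p6) ⊕ p4) = False ∨ False = False
(p3 ∨ ((p4 ∨ p6) ⊕ p4)) → p6 = False → False = True
¬((p6 ⊕ p3) → (p5 ∧ (p6 ↔ p4))) ↔ ((p3 ∨ ((p4 ∨ p6) ⊕ p4)) → p6) = False ↔ True = False
p4 ⊕ p1 = False ⊕ True = True
(p4 ⊕ p1) ∨ p4 = True ∨ False = True
(¬((p6 ⊕ p3) → (p5 ∧ (p6 ↔ p4))) ↔ ((p3 ∨ ((p4 ∨ p6) ⊕ p4)) → p6)) → ((p4 ⊕ p1) ∨ p4) = False → True = True
p3 ⊕ p4 = False ⊕ False = False
p5 → (p3 ⊕ p4) = True → False = False
((¬((p6 ⊕ p3) → (p5 ∧ (p6 ↔ p4))) ↔ ((p3 ∨ ((p4 ∨ p6) ⊕ p4)) → p6)) → ((p4 ⊕ p1) ∨ p4)) → (p5 → (p3 ⊕ p4)) = True → False = False
p6 ↔ p3 = False ↔ False = True
¬(p6 ↔ p3) = ¬True = False
(((¬((p6 ⊕ p3) → (p5 ∧ (p6 ↔ p4))) ↔ ((p3 ∨ ((p4 ∨ p6) ⊕ p4)) → p6)) → ((p4 ⊕ p1) ∨ p4)) → (p5 → (p3 ⊕ p4))) ↔ ¬(p6 ↔ p3) = False ↔ False = True

True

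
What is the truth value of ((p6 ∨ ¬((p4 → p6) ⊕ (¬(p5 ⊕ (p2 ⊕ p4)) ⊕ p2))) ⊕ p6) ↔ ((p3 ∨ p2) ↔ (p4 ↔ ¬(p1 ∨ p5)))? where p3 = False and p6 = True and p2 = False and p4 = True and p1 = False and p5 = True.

False

p4 → p6 = True → True = True
p2 ⊕ p4 = False ⊕ True = True
p5 ⊕ (p2 ⊕ p4) = True ⊕ True = False
¬(p5 ⊕ (p2 ⊕ p4)) = ¬False = True
¬(p5 ⊕ (p2 ⊕ p4)) ⊕ p2 = True ⊕ False = True
(p4 → p6) ⊕ (¬(p5 ⊕ (p2 ⊕ p4)) ⊕ p2) = True ⊕ True = False
¬((p4 → p6) ⊕ (¬(p5 ⊕ (p2 ⊕ p4)) ⊕ p2)) = ¬False = True
p6 ∨ ¬((p4 → p6) ⊕ (¬(p5 ⊕ (p2 ⊕ p4)) ⊕ p2)) = True ∨ True = True
(p6 ∨ ¬((p4 → p6) ⊕ (¬(p5 ⊕ (p2 ⊕ p4)) ⊕ p2))) ⊕ p6 = True ⊕ True = False
p3 ∨ p2 = False ∨ False = False
p1 ∨ p5 = False ∨ True = True
¬(p1 ∨ p5) = ¬True = False
p4 ↔ ¬(p1 ∨ p5) = True ↔ False = False
(p3 ∨ p2) ↔ (p4 ↔ ¬(p1 ∨ p5)) = False ↔ False = True
((p6 ∨ ¬((p4 → p6) ⊕ (¬(p5 ⊕ (p2 ⊕ p4)) ⊕ p2))) ⊕ p6) ↔ ((p3 ∨ p2) ↔ (p4 ↔ ¬(p1 ∨ p5))) = False ↔ True = False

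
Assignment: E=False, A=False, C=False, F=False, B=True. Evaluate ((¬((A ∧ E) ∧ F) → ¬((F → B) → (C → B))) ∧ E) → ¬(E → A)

True

Substituting E=False, A=False, C=False, F=False, B=True:
A ∧ E = False ∧ False = False
(A ∧ E) ∧ F = False ∧ False = False
¬((A ∧ E) ∧ F) = ¬False = True
F → B = False → True = True
C → B = False → True = True
(F → B) → (C → B) = True → True = True
¬((F → B) → (C → B)) = ¬True = False
¬((A ∧ E) ∧ F) → ¬((F → B) → (C → B)) = True → False = False
(¬((A ∧ E) ∧ F) → ¬((F → B) → (C → B))) ∧ E = False ∧ False = False
E → A = False → False = True
¬(E → A) = ¬True = False
((¬((A ∧ E) ∧ F) → ¬((F → B) → (C → B))) ∧ E) → ¬(E → A) = False → False = True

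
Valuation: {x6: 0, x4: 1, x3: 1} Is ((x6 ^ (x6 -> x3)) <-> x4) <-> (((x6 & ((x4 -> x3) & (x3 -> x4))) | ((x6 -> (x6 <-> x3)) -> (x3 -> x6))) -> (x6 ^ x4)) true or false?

1

x6 -> x3 = 0 -> 1 = 1
x6 ^ (x6 -> x3) = 0 ^ 1 = 1
(x6 ^ (x6 -> x3)) <-> x4 = 1 <-> 1 = 1
x4 -> x3 = 1 -> 1 = 1
x3 -> x4 = 1 -> 1 = 1
(x4 -> x3) & (x3 -> x4) = 1 & 1 = 1
x6 & ((x4 -> x3) & (x3 -> x4)) = 0 & 1 = 0
x6 <-> x3 = 0 <-> 1 = 0
x6 -> (x6 <-> x3) = 0 -> 0 = 1
x3 -> x6 = 1 -> 0 = 0
(x6 -> (x6 <-> x3)) -> (x3 -> x6) = 1 -> 0 = 0
(x6 & ((x4 -> x3) & (x3 -> x4))) | ((x6 -> (x6 <-> x3)) -> (x3 -> x6)) = 0 | 0 = 0
x6 ^ x4 = 0 ^ 1 = 1
((x6 & ((x4 -> x3) & (x3 -> x4))) | ((x6 -> (x6 <-> x3)) -> (x3 -> x6))) -> (x6 ^ x4) = 0 -> 1 = 1
((x6 ^ (x6 -> x3)) <-> x4) <-> (((x6 & ((x4 -> x3) & (x3 -> x4))) | ((x6 -> (x6 <-> x3)) -> (x3 -> x6))) -> (x6 ^ x4)) = 1 <-> 1 = 1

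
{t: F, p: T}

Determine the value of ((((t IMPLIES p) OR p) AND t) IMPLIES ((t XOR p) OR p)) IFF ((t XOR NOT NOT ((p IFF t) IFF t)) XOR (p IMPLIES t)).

t IMPLIES p = F IMPLIES T = T
(t IMPLIES p) OR p = T OR T = T
((t IMPLIES p) OR p) AND t = T AND F = F
t XOR p = F XOR T = T
(t XOR p) OR p = T OR T = T
(((t IMPLIES p) OR p) AND t) IMPLIES ((t XOR p) OR p) = F IMPLIES T = T
p IFF t = T IFF F = F
(p IFF t) IFF t = F IFF F = T
NOT ((p IFF t) IFF t) = NOT T = F
NOT NOT ((p IFF t) IFF t) = NOT F = T
t XOR NOT NOT ((p IFF t) IFF t) = F XOR T = T
p IMPLIES t = T IMPLIES F = F
(t XOR NOT NOT ((p IFF t) IFF t)) XOR (p IMPLIES t) = T XOR F = T
((((t IMPLIES p) OR p) AND t) IMPLIES ((t XOR p) OR p)) IFF ((t XOR NOT NOT ((p IFF t) IFF t)) XOR (p IMPLIES t)) = T IFF T = T

T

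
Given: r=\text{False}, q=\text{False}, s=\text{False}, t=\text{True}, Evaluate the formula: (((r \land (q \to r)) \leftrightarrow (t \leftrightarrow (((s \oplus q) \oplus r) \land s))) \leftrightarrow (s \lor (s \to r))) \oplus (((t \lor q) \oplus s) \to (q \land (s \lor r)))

q \to r = \text{False} \to \text{False} = \text{True}
r \land (q \to r) = \text{False} \land \text{True} = \text{False}
s \oplus q = \text{False} \oplus \text{False} = \text{False}
(s \oplus q) \oplus r = \text{False} \oplus \text{False} = \text{False}
((s \oplus q) \oplus r) \land s = \text{False} \land \text{False} = \text{False}
t \leftrightarrow (((s \oplus q) \oplus r) \land s) = \text{True} \leftrightarrow \text{False} = \text{False}
(r \land (q \to r)) \leftrightarrow (t \leftrightarrow (((s \oplus q) \oplus r) \land s)) = \text{False} \leftrightarrow \text{False} = \text{True}
s \to r = \text{False} \to \text{False} = \text{True}
s \lor (s \to r) = \text{False} \lor \text{True} = \text{True}
((r \land (q \to r)) \leftrightarrow (t \leftrightarrow (((s \oplus q) \oplus r) \land s))) \leftrightarrow (s \lor (s \to r)) = \text{True} \leftrightarrow \text{True} = \text{True}
t \lor q = \text{True} \lor \text{False} = \text{True}
(t \lor q) \oplus s = \text{True} \oplus \text{False} = \text{True}
s \lor r = \text{False} \lor \text{False} = \text{False}
q \land (s \lor r) = \text{False} \land \text{False} = \text{False}
((t \lor q) \oplus s) \to (q \land (s \lor r)) = \text{True} \to \text{False} = \text{False}
(((r \land (q \to r)) \leftrightarrow (t \leftrightarrow (((s \oplus q) \oplus r) \land s))) \leftrightarrow (s \lor (s \to r))) \oplus (((t \lor q) \oplus s) \to (q \land (s \lor r))) = \text{True} \oplus \text{False} = \text{True}

\text{True}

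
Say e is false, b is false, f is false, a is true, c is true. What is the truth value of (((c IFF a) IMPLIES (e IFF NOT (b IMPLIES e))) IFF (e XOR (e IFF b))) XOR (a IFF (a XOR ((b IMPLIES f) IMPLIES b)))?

c IFF a = True IFF True = True
b IMPLIES e = False IMPLIES False = True
NOT (b IMPLIES e) = NOT True = False
e IFF NOT (b IMPLIES e) = False IFF False = True
(c IFF a) IMPLIES (e IFF NOT (b IMPLIES e)) = True IMPLIES True = True
e IFF b = False IFF False = True
e XOR (e IFF b) = False XOR True = True
((c IFF a) IMPLIES (e IFF NOT (b IMPLIES e))) IFF (e XOR (e IFF b)) = True IFF True = True
b IMPLIES f = False IMPLIES False = True
(b IMPLIES f) IMPLIES b = True IMPLIES False = False
a XOR ((b IMPLIES f) IMPLIES b) = True XOR False = True
a IFF (a XOR ((b IMPLIES f) IMPLIES b)) = True IFF True = True
(((c IFF a) IMPLIES (e IFF NOT (b IMPLIES e))) IFF (e XOR (e IFF b))) XOR (a IFF (a XOR ((b IMPLIES f) IMPLIES b))) = True XOR True = False

False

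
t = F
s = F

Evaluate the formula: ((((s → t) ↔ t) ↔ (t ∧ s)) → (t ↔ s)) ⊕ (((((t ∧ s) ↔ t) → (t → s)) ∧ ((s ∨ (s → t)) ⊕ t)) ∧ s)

Substituting t=F, s=F:
s → t = F → F = T
(s → t) ↔ t = T ↔ F = F
t ∧ s = F ∧ F = F
((s → t) ↔ t) ↔ (t ∧ s) = F ↔ F = T
t ↔ s = F ↔ F = T
(((s → t) ↔ t) ↔ (t ∧ s)) → (t ↔ s) = T → T = T
t ∧ s = F ∧ F = F
(t ∧ s) ↔ t = F ↔ F = T
t → s = F → F = T
((t ∧ s) ↔ t) → (t → s) = T → T = T
s → t = F → F = T
s ∨ (s → t) = F ∨ T = T
(s ∨ (s → t)) ⊕ t = T ⊕ F = T
(((t ∧ s) ↔ t) → (t → s)) ∧ ((s ∨ (s → t)) ⊕ t) = T ∧ T = T
((((t ∧ s) ↔ t) → (t → s)) ∧ ((s ∨ (s → t)) ⊕ t)) ∧ s = T ∧ F = F
((((s → t) ↔ t) ↔ (t ∧ s)) → (t ↔ s)) ⊕ (((((t ∧ s) ↔ t) → (t → s)) ∧ ((s ∨ (s → t)) ⊕ t)) ∧ s) = T ⊕ F = T

T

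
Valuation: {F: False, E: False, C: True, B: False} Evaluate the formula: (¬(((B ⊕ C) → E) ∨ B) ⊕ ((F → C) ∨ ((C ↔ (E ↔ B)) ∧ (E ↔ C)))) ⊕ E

Substituting F=False, E=False, C=True, B=False:
B ⊕ C = False ⊕ True = True
(B ⊕ C) → E = True → False = False
((B ⊕ C) → E) ∨ B = False ∨ False = False
¬(((B ⊕ C) → E) ∨ B) = ¬False = True
F → C = False → True = True
E ↔ B = False ↔ False = True
C ↔ (E ↔ B) = True ↔ True = True
E ↔ C = False ↔ True = False
(C ↔ (E ↔ B)) ∧ (E ↔ C) = True ∧ False = False
(F → C) ∨ ((C ↔ (E ↔ B)) ∧ (E ↔ C)) = True ∨ False = True
¬(((B ⊕ C) → E) ∨ B) ⊕ ((F → C) ∨ ((C ↔ (E ↔ B)) ∧ (E ↔ C))) = True ⊕ True = False
(¬(((B ⊕ C) → E) ∨ B) ⊕ ((F → C) ∨ ((C ↔ (E ↔ B)) ∧ (E ↔ C)))) ⊕ E = False ⊕ False = False

False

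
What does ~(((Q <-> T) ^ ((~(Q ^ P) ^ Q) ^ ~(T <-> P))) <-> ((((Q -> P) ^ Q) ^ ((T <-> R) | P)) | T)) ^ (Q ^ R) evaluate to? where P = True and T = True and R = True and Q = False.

False

Q <-> T = False <-> True = False
Q ^ P = False ^ True = True
~(Q ^ P) = ~True = False
~(Q ^ P) ^ Q = False ^ False = False
T <-> P = True <-> True = True
~(T <-> P) = ~True = False
(~(Q ^ P) ^ Q) ^ ~(T <-> P) = False ^ False = False
(Q <-> T) ^ ((~(Q ^ P) ^ Q) ^ ~(T <-> P)) = False ^ False = False
Q -> P = False -> True = True
(Q -> P) ^ Q = True ^ False = True
T <-> R = True <-> True = True
(T <-> R) | P = True | True = True
((Q -> P) ^ Q) ^ ((T <-> R) | P) = True ^ True = False
(((Q -> P) ^ Q) ^ ((T <-> R) | P)) | T = False | True = True
((Q <-> T) ^ ((~(Q ^ P) ^ Q) ^ ~(T <-> P))) <-> ((((Q -> P) ^ Q) ^ ((T <-> R) | P)) | T) = False <-> True = False
~(((Q <-> T) ^ ((~(Q ^ P) ^ Q) ^ ~(T <-> P))) <-> ((((Q -> P) ^ Q) ^ ((T <-> R) | P)) | T)) = ~False = True
Q ^ R = False ^ True = True
~(((Q <-> T) ^ ((~(Q ^ P) ^ Q) ^ ~(T <-> P))) <-> ((((Q -> P) ^ Q) ^ ((T <-> R) | P)) | T)) ^ (Q ^ R) = True ^ True = False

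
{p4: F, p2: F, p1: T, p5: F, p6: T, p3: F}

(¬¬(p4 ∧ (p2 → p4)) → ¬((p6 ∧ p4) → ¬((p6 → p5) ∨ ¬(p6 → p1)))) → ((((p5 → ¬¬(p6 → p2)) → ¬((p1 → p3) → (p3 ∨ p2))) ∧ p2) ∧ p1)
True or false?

F

p2 → p4 = F → F = T
p4 ∧ (p2 → p4) = F ∧ T = F
¬(p4 ∧ (p2 → p4)) = ¬F = T
¬¬(p4 ∧ (p2 → p4)) = ¬T = F
p6 ∧ p4 = T ∧ F = F
p6 → p5 = T → F = F
p6 → p1 = T → T = T
¬(p6 → p1) = ¬T = F
(p6 → p5) ∨ ¬(p6 → p1) = F ∨ F = F
¬((p6 → p5) ∨ ¬(p6 → p1)) = ¬F = T
(p6 ∧ p4) → ¬((p6 → p5) ∨ ¬(p6 → p1)) = F → T = T
¬((p6 ∧ p4) → ¬((p6 → p5) ∨ ¬(p6 → p1))) = ¬T = F
¬¬(p4 ∧ (p2 → p4)) → ¬((p6 ∧ p4) → ¬((p6 → p5) ∨ ¬(p6 → p1))) = F → F = T
p6 → p2 = T → F = F
¬(p6 → p2) = ¬F = T
¬¬(p6 → p2) = ¬T = F
p5 → ¬¬(p6 → p2) = F → F = T
p1 → p3 = T → F = F
p3 ∨ p2 = F ∨ F = F
(p1 → p3) → (p3 ∨ p2) = F → F = T
¬((p1 → p3) → (p3 ∨ p2)) = ¬T = F
(p5 → ¬¬(p6 → p2)) → ¬((p1 → p3) → (p3 ∨ p2)) = T → F = F
((p5 → ¬¬(p6 → p2)) → ¬((p1 → p3) → (p3 ∨ p2))) ∧ p2 = F ∧ F = F
(((p5 → ¬¬(p6 → p2)) → ¬((p1 → p3) → (p3 ∨ p2))) ∧ p2) ∧ p1 = F ∧ T = F
(¬¬(p4 ∧ (p2 → p4)) → ¬((p6 ∧ p4) → ¬((p6 → p5) ∨ ¬(p6 → p1)))) → ((((p5 → ¬¬(p6 → p2)) → ¬((p1 → p3) → (p3 ∨ p2))) ∧ p2) ∧ p1) = T → F = F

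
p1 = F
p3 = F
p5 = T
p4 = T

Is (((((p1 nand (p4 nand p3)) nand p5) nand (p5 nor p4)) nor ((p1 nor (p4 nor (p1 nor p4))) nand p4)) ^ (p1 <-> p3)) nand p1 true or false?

T

Substituting p1=F, p3=F, p5=T, p4=T:
p4 nand p3 = T nand F = T
p1 nand (p4 nand p3) = F nand T = T
(p1 nand (p4 nand p3)) nand p5 = T nand T = F
p5 nor p4 = T nor T = F
((p1 nand (p4 nand p3)) nand p5) nand (p5 nor p4) = F nand F = T
p1 nor p4 = F nor T = F
p4 nor (p1 nor p4) = T nor F = F
p1 nor (p4 nor (p1 nor p4)) = F nor F = T
(p1 nor (p4 nor (p1 nor p4))) nand p4 = T nand T = F
(((p1 nand (p4 nand p3)) nand p5) nand (p5 nor p4)) nor ((p1 nor (p4 nor (p1 nor p4))) nand p4) = T nor F = F
p1 <-> p3 = F <-> F = T
((((p1 nand (p4 nand p3)) nand p5) nand (p5 nor p4)) nor ((p1 nor (p4 nor (p1 nor p4))) nand p4)) ^ (p1 <-> p3) = F ^ T = T
(((((p1 nand (p4 nand p3)) nand p5) nand (p5 nor p4)) nor ((p1 nor (p4 nor (p1 nor p4))) nand p4)) ^ (p1 <-> p3)) nand p1 = T nand F = T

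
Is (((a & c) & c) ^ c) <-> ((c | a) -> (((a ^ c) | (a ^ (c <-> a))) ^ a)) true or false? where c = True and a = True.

a & c = True & True = True
(a & c) & c = True & True = True
((a & c) & c) ^ c = True ^ True = False
c | a = True | True = True
a ^ c = True ^ True = False
c <-> a = True <-> True = True
a ^ (c <-> a) = True ^ True = False
(a ^ c) | (a ^ (c <-> a)) = False | False = False
((a ^ c) | (a ^ (c <-> a))) ^ a = False ^ True = True
(c | a) -> (((a ^ c) | (a ^ (c <-> a))) ^ a) = True -> True = True
(((a & c) & c) ^ c) <-> ((c | a) -> (((a ^ c) | (a ^ (c <-> a))) ^ a)) = False <-> True = False

False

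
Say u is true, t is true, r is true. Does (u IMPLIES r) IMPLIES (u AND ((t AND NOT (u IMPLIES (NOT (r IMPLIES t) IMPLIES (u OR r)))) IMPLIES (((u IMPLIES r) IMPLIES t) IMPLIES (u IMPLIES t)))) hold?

Substituting u=T, t=T, r=T:
u IMPLIES r = T IMPLIES T = T
r IMPLIES t = T IMPLIES T = T
NOT (r IMPLIES t) = NOT T = F
u OR r = T OR T = T
NOT (r IMPLIES t) IMPLIES (u OR r) = F IMPLIES T = T
u IMPLIES (NOT (r IMPLIES t) IMPLIES (u OR r)) = T IMPLIES T = T
NOT (u IMPLIES (NOT (r IMPLIES t) IMPLIES (u OR r))) = NOT T = F
t AND NOT (u IMPLIES (NOT (r IMPLIES t) IMPLIES (u OR r))) = T AND F = F
u IMPLIES r = T IMPLIES T = T
(u IMPLIES r) IMPLIES t = T IMPLIES T = T
u IMPLIES t = T IMPLIES T = T
((u IMPLIES r) IMPLIES t) IMPLIES (u IMPLIES t) = T IMPLIES T = T
(t AND NOT (u IMPLIES (NOT (r IMPLIES t) IMPLIES (u OR r)))) IMPLIES (((u IMPLIES r) IMPLIES t) IMPLIES (u IMPLIES t)) = F IMPLIES T = T
u AND ((t AND NOT (u IMPLIES (NOT (r IMPLIES t) IMPLIES (u OR r)))) IMPLIES (((u IMPLIES r) IMPLIES t) IMPLIES (u IMPLIES t))) = T AND T = T
(u IMPLIES r) IMPLIES (u AND ((t AND NOT (u IMPLIES (NOT (r IMPLIES t) IMPLIES (u OR r)))) IMPLIES (((u IMPLIES r) IMPLIES t) IMPLIES (u IMPLIES t)))) = T IMPLIES T = T

T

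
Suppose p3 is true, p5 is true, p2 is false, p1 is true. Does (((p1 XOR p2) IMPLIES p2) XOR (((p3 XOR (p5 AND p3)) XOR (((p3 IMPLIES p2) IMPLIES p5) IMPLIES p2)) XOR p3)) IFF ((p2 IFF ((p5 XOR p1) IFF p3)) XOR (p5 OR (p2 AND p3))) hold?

Substituting p3=True, p5=True, p2=False, p1=True:
p1 XOR p2 = True XOR False = True
(p1 XOR p2) IMPLIES p2 = True IMPLIES False = False
p5 AND p3 = True AND True = True
p3 XOR (p5 AND p3) = True XOR True = False
p3 IMPLIES p2 = True IMPLIES False = False
(p3 IMPLIES p2) IMPLIES p5 = False IMPLIES True = True
((p3 IMPLIES p2) IMPLIES p5) IMPLIES p2 = True IMPLIES False = False
(p3 XOR (p5 AND p3)) XOR (((p3 IMPLIES p2) IMPLIES p5) IMPLIES p2) = False XOR False = False
((p3 XOR (p5 AND p3)) XOR (((p3 IMPLIES p2) IMPLIES p5) IMPLIES p2)) XOR p3 = False XOR True = True
((p1 XOR p2) IMPLIES p2) XOR (((p3 XOR (p5 AND p3)) XOR (((p3 IMPLIES p2) IMPLIES p5) IMPLIES p2)) XOR p3) = False XOR True = True
p5 XOR p1 = True XOR True = False
(p5 XOR p1) IFF p3 = False IFF True = False
p2 IFF ((p5 XOR p1) IFF p3) = False IFF False = True
p2 AND p3 = False AND True = False
p5 OR (p2 AND p3) = True OR False = True
(p2 IFF ((p5 XOR p1) IFF p3)) XOR (p5 OR (p2 AND p3)) = True XOR True = False
(((p1 XOR p2) IMPLIES p2) XOR (((p3 XOR (p5 AND p3)) XOR (((p3 IMPLIES p2) IMPLIES p5) IMPLIES p2)) XOR p3)) IFF ((p2 IFF ((p5 XOR p1) IFF p3)) XOR (p5 OR (p2 AND p3))) = True IFF False = False

False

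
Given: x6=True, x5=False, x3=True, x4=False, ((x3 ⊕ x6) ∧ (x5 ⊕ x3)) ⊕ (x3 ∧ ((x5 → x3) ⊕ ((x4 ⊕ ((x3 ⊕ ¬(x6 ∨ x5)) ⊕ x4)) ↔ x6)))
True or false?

x3 ⊕ x6 = True ⊕ True = False
x5 ⊕ x3 = False ⊕ True = True
(x3 ⊕ x6) ∧ (x5 ⊕ x3) = False ∧ True = False
x5 → x3 = False → True = True
x6 ∨ x5 = True ∨ False = True
¬(x6 ∨ x5) = ¬True = False
x3 ⊕ ¬(x6 ∨ x5) = True ⊕ False = True
(x3 ⊕ ¬(x6 ∨ x5)) ⊕ x4 = True ⊕ False = True
x4 ⊕ ((x3 ⊕ ¬(x6 ∨ x5)) ⊕ x4) = False ⊕ True = True
(x4 ⊕ ((x3 ⊕ ¬(x6 ∨ x5)) ⊕ x4)) ↔ x6 = True ↔ True = True
(x5 → x3) ⊕ ((x4 ⊕ ((x3 ⊕ ¬(x6 ∨ x5)) ⊕ x4)) ↔ x6) = True ⊕ True = False
x3 ∧ ((x5 → x3) ⊕ ((x4 ⊕ ((x3 ⊕ ¬(x6 ∨ x5)) ⊕ x4)) ↔ x6)) = True ∧ False = False
((x3 ⊕ x6) ∧ (x5 ⊕ x3)) ⊕ (x3 ∧ ((x5 → x3) ⊕ ((x4 ⊕ ((x3 ⊕ ¬(x6 ∨ x5)) ⊕ x4)) ↔ x6))) = False ⊕ False = False

False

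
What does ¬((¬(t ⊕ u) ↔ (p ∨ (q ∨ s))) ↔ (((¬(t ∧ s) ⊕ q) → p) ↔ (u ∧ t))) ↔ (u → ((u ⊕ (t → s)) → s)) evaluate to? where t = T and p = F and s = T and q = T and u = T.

T

Substituting t=T, p=F, s=T, q=T, u=T:
t ⊕ u = T ⊕ T = F
¬(t ⊕ u) = ¬F = T
q ∨ s = T ∨ T = T
p ∨ (q ∨ s) = F ∨ T = T
¬(t ⊕ u) ↔ (p ∨ (q ∨ s)) = T ↔ T = T
t ∧ s = T ∧ T = T
¬(t ∧ s) = ¬T = F
¬(t ∧ s) ⊕ q = F ⊕ T = T
(¬(t ∧ s) ⊕ q) → p = T → F = F
u ∧ t = T ∧ T = T
((¬(t ∧ s) ⊕ q) → p) ↔ (u ∧ t) = F ↔ T = F
(¬(t ⊕ u) ↔ (p ∨ (q ∨ s))) ↔ (((¬(t ∧ s) ⊕ q) → p) ↔ (u ∧ t)) = T ↔ F = F
¬((¬(t ⊕ u) ↔ (p ∨ (q ∨ s))) ↔ (((¬(t ∧ s) ⊕ q) → p) ↔ (u ∧ t))) = ¬F = T
t → s = T → T = T
u ⊕ (t → s) = T ⊕ T = F
(u ⊕ (t → s)) → s = F → T = T
u → ((u ⊕ (t → s)) → s) = T → T = T
¬((¬(t ⊕ u) ↔ (p ∨ (q ∨ s))) ↔ (((¬(t ∧ s) ⊕ q) → p) ↔ (u ∧ t))) ↔ (u → ((u ⊕ (t → s)) → s)) = T ↔ T = T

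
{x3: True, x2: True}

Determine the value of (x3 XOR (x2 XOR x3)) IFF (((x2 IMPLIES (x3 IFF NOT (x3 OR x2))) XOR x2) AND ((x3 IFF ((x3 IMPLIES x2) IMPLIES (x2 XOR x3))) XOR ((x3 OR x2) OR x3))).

x2 XOR x3 = True XOR True = False
x3 XOR (x2 XOR x3) = True XOR False = True
x3 OR x2 = True OR True = True
NOT (x3 OR x2) = NOT True = False
x3 IFF NOT (x3 OR x2) = True IFF False = False
x2 IMPLIES (x3 IFF NOT (x3 OR x2)) = True IMPLIES False = False
(x2 IMPLIES (x3 IFF NOT (x3 OR x2))) XOR x2 = False XOR True = True
x3 IMPLIES x2 = True IMPLIES True = True
x2 XOR x3 = True XOR True = False
(x3 IMPLIES x2) IMPLIES (x2 XOR x3) = True IMPLIES False = False
x3 IFF ((x3 IMPLIES x2) IMPLIES (x2 XOR x3)) = True IFF False = False
x3 OR x2 = True OR True = True
(x3 OR x2) OR x3 = True OR True = True
(x3 IFF ((x3 IMPLIES x2) IMPLIES (x2 XOR x3))) XOR ((x3 OR x2) OR x3) = False XOR True = True
((x2 IMPLIES (x3 IFF NOT (x3 OR x2))) XOR x2) AND ((x3 IFF ((x3 IMPLIES x2) IMPLIES (x2 XOR x3))) XOR ((x3 OR x2) OR x3)) = True AND True = True
(x3 XOR (x2 XOR x3)) IFF (((x2 IMPLIES (x3 IFF NOT (x3 OR x2))) XOR x2) AND ((x3 IFF ((x3 IMPLIES x2) IMPLIES (x2 XOR x3))) XOR ((x3 OR x2) OR x3))) = True IFF True = True

True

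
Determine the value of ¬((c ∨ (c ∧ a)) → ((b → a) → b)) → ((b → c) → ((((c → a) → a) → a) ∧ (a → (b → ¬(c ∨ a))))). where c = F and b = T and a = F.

c ∧ a = F ∧ F = F
c ∨ (c ∧ a) = F ∨ F = F
b → a = T → F = F
(b → a) → b = F → T = T
(c ∨ (c ∧ a)) → ((b → a) → b) = F → T = T
¬((c ∨ (c ∧ a)) → ((b → a) → b)) = ¬T = F
b → c = T → F = F
c → a = F → F = T
(c → a) → a = T → F = F
((c → a) → a) → a = F → F = T
c ∨ a = F ∨ F = F
¬(c ∨ a) = ¬F = T
b → ¬(c ∨ a) = T → T = T
a → (b → ¬(c ∨ a)) = F → T = T
(((c → a) → a) → a) ∧ (a → (b → ¬(c ∨ a))) = T ∧ T = T
(b → c) → ((((c → a) → a) → a) ∧ (a → (b → ¬(c ∨ a)))) = F → T = T
¬((c ∨ (c ∧ a)) → ((b → a) → b)) → ((b → c) → ((((c → a) → a) → a) ∧ (a → (b → ¬(c ∨ a))))) = F → T = T

T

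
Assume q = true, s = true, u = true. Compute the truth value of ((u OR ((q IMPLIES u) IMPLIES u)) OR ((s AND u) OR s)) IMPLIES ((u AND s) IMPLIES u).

true

q IMPLIES u = true IMPLIES true = true
(q IMPLIES u) IMPLIES u = true IMPLIES true = true
u OR ((q IMPLIES u) IMPLIES u) = true OR true = true
s AND u = true AND true = true
(s AND u) OR s = true OR true = true
(u OR ((q IMPLIES u) IMPLIES u)) OR ((s AND u) OR s) = true OR true = true
u AND s = true AND true = true
(u AND s) IMPLIES u = true IMPLIES true = true
((u OR ((q IMPLIES u) IMPLIES u)) OR ((s AND u) OR s)) IMPLIES ((u AND s) IMPLIES u) = true IMPLIES true = true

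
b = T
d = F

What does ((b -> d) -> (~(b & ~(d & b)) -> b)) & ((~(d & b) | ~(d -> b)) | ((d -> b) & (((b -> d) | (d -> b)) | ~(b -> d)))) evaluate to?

b -> d = T -> F = F
d & b = F & T = F
~(d & b) = ~F = T
b & ~(d & b) = T & T = T
~(b & ~(d & b)) = ~T = F
~(b & ~(d & b)) -> b = F -> T = T
(b -> d) -> (~(b & ~(d & b)) -> b) = F -> T = T
d & b = F & T = F
~(d & b) = ~F = T
d -> b = F -> T = T
~(d -> b) = ~T = F
~(d & b) | ~(d -> b) = T | F = T
d -> b = F -> T = T
b -> d = T -> F = F
d -> b = F -> T = T
(b -> d) | (d -> b) = F | T = T
b -> d = T -> F = F
~(b -> d) = ~F = T
((b -> d) | (d -> b)) | ~(b -> d) = T | T = T
(d -> b) & (((b -> d) | (d -> b)) | ~(b -> d)) = T & T = T
(~(d & b) | ~(d -> b)) | ((d -> b) & (((b -> d) | (d -> b)) | ~(b -> d))) = T | T = T
((b -> d) -> (~(b & ~(d & b)) -> b)) & ((~(d & b) | ~(d -> b)) | ((d -> b) & (((b -> d) | (d -> b)) | ~(b -> d)))) = T & T = T

T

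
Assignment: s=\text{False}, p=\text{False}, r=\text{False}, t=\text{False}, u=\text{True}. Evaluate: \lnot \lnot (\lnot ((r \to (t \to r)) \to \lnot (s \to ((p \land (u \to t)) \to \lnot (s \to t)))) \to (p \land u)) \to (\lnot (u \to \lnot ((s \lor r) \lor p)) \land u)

\text{True}

Substituting s=\text{False}, p=\text{False}, r=\text{False}, t=\text{False}, u=\text{True}:
t \to r = \text{False} \to \text{False} = \text{True}
r \to (t \to r) = \text{False} \to \text{True} = \text{True}
u \to t = \text{True} \to \text{False} = \text{False}
p \land (u \to t) = \text{False} \land \text{False} = \text{False}
s \to t = \text{False} \to \text{False} = \text{True}
\lnot (s \to t) = \lnot \text{True} = \text{False}
(p \land (u \to t)) \to \lnot (s \to t) = \text{False} \to \text{False} = \text{True}
s \to ((p \land (u \to t)) \to \lnot (s \to t)) = \text{False} \to \text{True} = \text{True}
\lnot (s \to ((p \land (u \to t)) \to \lnot (s \to t))) = \lnot \text{True} = \text{False}
(r \to (t \to r)) \to \lnot (s \to ((p \land (u \to t)) \to \lnot (s \to t))) = \text{True} \to \text{False} = \text{False}
\lnot ((r \to (t \to r)) \to \lnot (s \to ((p \land (u \to t)) \to \lnot (s \to t)))) = \lnot \text{False} = \text{True}
p \land u = \text{False} \land \text{True} = \text{False}
\lnot ((r \to (t \to r)) \to \lnot (s \to ((p \land (u \to t)) \to \lnot (s \to t)))) \to (p \land u) = \text{True} \to \text{False} = \text{False}
\lnot (\lnot ((r \to (t \to r)) \to \lnot (s \to ((p \land (u \to t)) \to \lnot (s \to t)))) \to (p \land u)) = \lnot \text{False} = \text{True}
\lnot \lnot (\lnot ((r \to (t \to r)) \to \lnot (s \to ((p \land (u \to t)) \to \lnot (s \to t)))) \to (p \land u)) = \lnot \text{True} = \text{False}
s \lor r = \text{False} \lor \text{False} = \text{False}
(s \lor r) \lor p = \text{False} \lor \text{False} = \text{False}
\lnot ((s \lor r) \lor p) = \lnot \text{False} = \text{True}
u \to \lnot ((s \lor r) \lor p) = \text{True} \to \text{True} = \text{True}
\lnot (u \to \lnot ((s \lor r) \lor p)) = \lnot \text{True} = \text{False}
\lnot (u \to \lnot ((s \lor r) \lor p)) \land u = \text{False} \land \text{True} = \text{False}
\lnot \lnot (\lnot ((r \to (t \to r)) \to \lnot (s \to ((p \land (u \to t)) \to \lnot (s \to t)))) \to (p \land u)) \to (\lnot (u \to \lnot ((s \lor r) \lor p)) \land u) = \text{False} \to \text{False} = \text{True}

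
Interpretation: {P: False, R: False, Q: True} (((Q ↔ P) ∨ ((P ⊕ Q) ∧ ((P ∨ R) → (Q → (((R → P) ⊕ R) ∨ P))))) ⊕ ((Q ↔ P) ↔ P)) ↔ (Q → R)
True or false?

True

Q ↔ P = True ↔ False = False
P ⊕ Q = False ⊕ True = True
P ∨ R = False ∨ False = False
R → P = False → False = True
(R → P) ⊕ R = True ⊕ False = True
((R → P) ⊕ R) ∨ P = True ∨ False = True
Q → (((R → P) ⊕ R) ∨ P) = True → True = True
(P ∨ R) → (Q → (((R → P) ⊕ R) ∨ P)) = False → True = True
(P ⊕ Q) ∧ ((P ∨ R) → (Q → (((R → P) ⊕ R) ∨ P))) = True ∧ True = True
(Q ↔ P) ∨ ((P ⊕ Q) ∧ ((P ∨ R) → (Q → (((R → P) ⊕ R) ∨ P)))) = False ∨ True = True
Q ↔ P = True ↔ False = False
(Q ↔ P) ↔ P = False ↔ False = True
((Q ↔ P) ∨ ((P ⊕ Q) ∧ ((P ∨ R) → (Q → (((R → P) ⊕ R) ∨ P))))) ⊕ ((Q ↔ P) ↔ P) = True ⊕ True = False
Q → R = True → False = False
(((Q ↔ P) ∨ ((P ⊕ Q) ∧ ((P ∨ R) → (Q → (((R → P) ⊕ R) ∨ P))))) ⊕ ((Q ↔ P) ↔ P)) ↔ (Q → R) = False ↔ False = True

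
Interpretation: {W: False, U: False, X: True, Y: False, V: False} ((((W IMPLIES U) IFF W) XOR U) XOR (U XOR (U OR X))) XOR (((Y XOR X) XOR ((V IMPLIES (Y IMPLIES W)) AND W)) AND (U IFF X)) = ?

W IMPLIES U = False IMPLIES False = True
(W IMPLIES U) IFF W = True IFF False = False
((W IMPLIES U) IFF W) XOR U = False XOR False = False
U OR X = False OR True = True
U XOR (U OR X) = False XOR True = True
(((W IMPLIES U) IFF W) XOR U) XOR (U XOR (U OR X)) = False XOR True = True
Y XOR X = False XOR True = True
Y IMPLIES W = False IMPLIES False = True
V IMPLIES (Y IMPLIES W) = False IMPLIES True = True
(V IMPLIES (Y IMPLIES W)) AND W = True AND False = False
(Y XOR X) XOR ((V IMPLIES (Y IMPLIES W)) AND W) = True XOR False = True
U IFF X = False IFF True = False
((Y XOR X) XOR ((V IMPLIES (Y IMPLIES W)) AND W)) AND (U IFF X) = True AND False = False
((((W IMPLIES U) IFF W) XOR U) XOR (U XOR (U OR X))) XOR (((Y XOR X) XOR ((V IMPLIES (Y IMPLIES W)) AND W)) AND (U IFF X)) = True XOR False = True

True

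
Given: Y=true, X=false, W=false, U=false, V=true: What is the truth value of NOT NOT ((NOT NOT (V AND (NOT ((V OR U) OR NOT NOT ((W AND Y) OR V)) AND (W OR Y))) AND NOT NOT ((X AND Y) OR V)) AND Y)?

V OR U = true OR false = true
W AND Y = false AND true = false
(W AND Y) OR V = false OR true = true
NOT ((W AND Y) OR V) = NOT true = false
NOT NOT ((W AND Y) OR V) = NOT false = true
(V OR U) OR NOT NOT ((W AND Y) OR V) = true OR true = true
NOT ((V OR U) OR NOT NOT ((W AND Y) OR V)) = NOT true = false
W OR Y = false OR true = true
NOT ((V OR U) OR NOT NOT ((W AND Y) OR V)) AND (W OR Y) = false AND true = false
V AND (NOT ((V OR U) OR NOT NOT ((W AND Y) OR V)) AND (W OR Y)) = true AND false = false
NOT (V AND (NOT ((V OR U) OR NOT NOT ((W AND Y) OR V)) AND (W OR Y))) = NOT false = true
NOT NOT (V AND (NOT ((V OR U) OR NOT NOT ((W AND Y) OR V)) AND (W OR Y))) = NOT true = false
X AND Y = false AND true = false
(X AND Y) OR V = false OR true = true
NOT ((X AND Y) OR V) = NOT true = false
NOT NOT ((X AND Y) OR V) = NOT false = true
NOT NOT (V AND (NOT ((V OR U) OR NOT NOT ((W AND Y) OR V)) AND (W OR Y))) AND NOT NOT ((X AND Y) OR V) = false AND true = false
(NOT NOT (V AND (NOT ((V OR U) OR NOT NOT ((W AND Y) OR V)) AND (W OR Y))) AND NOT NOT ((X AND Y) OR V)) AND Y = false AND true = false
NOT ((NOT NOT (V AND (NOT ((V OR U) OR NOT NOT ((W AND Y) OR V)) AND (W OR Y))) AND NOT NOT ((X AND Y) OR V)) AND Y) = NOT false = true
NOT NOT ((NOT NOT (V AND (NOT ((V OR U) OR NOT NOT ((W AND Y) OR V)) AND (W OR Y))) AND NOT NOT ((X AND Y) OR V)) AND Y) = NOT true = false

false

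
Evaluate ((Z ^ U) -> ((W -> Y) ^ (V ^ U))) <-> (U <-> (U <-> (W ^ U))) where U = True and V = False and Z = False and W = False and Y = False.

False

Substituting U=True, V=False, Z=False, W=False, Y=False:
Z ^ U = False ^ True = True
W -> Y = False -> False = True
V ^ U = False ^ True = True
(W -> Y) ^ (V ^ U) = True ^ True = False
(Z ^ U) -> ((W -> Y) ^ (V ^ U)) = True -> False = False
W ^ U = False ^ True = True
U <-> (W ^ U) = True <-> True = True
U <-> (U <-> (W ^ U)) = True <-> True = True
((Z ^ U) -> ((W -> Y) ^ (V ^ U))) <-> (U <-> (U <-> (W ^ U))) = False <-> True = False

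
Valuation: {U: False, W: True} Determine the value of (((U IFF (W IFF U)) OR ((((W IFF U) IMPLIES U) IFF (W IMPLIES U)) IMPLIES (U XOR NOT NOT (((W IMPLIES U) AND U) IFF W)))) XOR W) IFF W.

False

Substituting U=False, W=True:
W IFF U = True IFF False = False
U IFF (W IFF U) = False IFF False = True
W IFF U = True IFF False = False
(W IFF U) IMPLIES U = False IMPLIES False = True
W IMPLIES U = True IMPLIES False = False
((W IFF U) IMPLIES U) IFF (W IMPLIES U) = True IFF False = False
W IMPLIES U = True IMPLIES False = False
(W IMPLIES U) AND U = False AND False = False
((W IMPLIES U) AND U) IFF W = False IFF True = False
NOT (((W IMPLIES U) AND U) IFF W) = NOT False = True
NOT NOT (((W IMPLIES U) AND U) IFF W) = NOT True = False
U XOR NOT NOT (((W IMPLIES U) AND U) IFF W) = False XOR False = False
(((W IFF U) IMPLIES U) IFF (W IMPLIES U)) IMPLIES (U XOR NOT NOT (((W IMPLIES U) AND U) IFF W)) = False IMPLIES False = True
(U IFF (W IFF U)) OR ((((W IFF U) IMPLIES U) IFF (W IMPLIES U)) IMPLIES (U XOR NOT NOT (((W IMPLIES U) AND U) IFF W))) = True OR True = True
((U IFF (W IFF U)) OR ((((W IFF U) IMPLIES U) IFF (W IMPLIES U)) IMPLIES (U XOR NOT NOT (((W IMPLIES U) AND U) IFF W)))) XOR W = True XOR True = False
(((U IFF (W IFF U)) OR ((((W IFF U) IMPLIES U) IFF (W IMPLIES U)) IMPLIES (U XOR NOT NOT (((W IMPLIES U) AND U) IFF W)))) XOR W) IFF W = False IFF True = False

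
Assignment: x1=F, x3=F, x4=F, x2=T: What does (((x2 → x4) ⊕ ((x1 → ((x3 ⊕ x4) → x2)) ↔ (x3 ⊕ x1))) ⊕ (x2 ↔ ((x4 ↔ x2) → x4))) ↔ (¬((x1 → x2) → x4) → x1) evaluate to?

F

x2 → x4 = T → F = F
x3 ⊕ x4 = F ⊕ F = F
(x3 ⊕ x4) → x2 = F → T = T
x1 → ((x3 ⊕ x4) → x2) = F → T = T
x3 ⊕ x1 = F ⊕ F = F
(x1 → ((x3 ⊕ x4) → x2)) ↔ (x3 ⊕ x1) = T ↔ F = F
(x2 → x4) ⊕ ((x1 → ((x3 ⊕ x4) → x2)) ↔ (x3 ⊕ x1)) = F ⊕ F = F
x4 ↔ x2 = F ↔ T = F
(x4 ↔ x2) → x4 = F → F = T
x2 ↔ ((x4 ↔ x2) → x4) = T ↔ T = T
((x2 → x4) ⊕ ((x1 → ((x3 ⊕ x4) → x2)) ↔ (x3 ⊕ x1))) ⊕ (x2 ↔ ((x4 ↔ x2) → x4)) = F ⊕ T = T
x1 → x2 = F → T = T
(x1 → x2) → x4 = T → F = F
¬((x1 → x2) → x4) = ¬F = T
¬((x1 → x2) → x4) → x1 = T → F = F
(((x2 → x4) ⊕ ((x1 → ((x3 ⊕ x4) → x2)) ↔ (x3 ⊕ x1))) ⊕ (x2 ↔ ((x4 ↔ x2) → x4))) ↔ (¬((x1 → x2) → x4) → x1) = T ↔ F = F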